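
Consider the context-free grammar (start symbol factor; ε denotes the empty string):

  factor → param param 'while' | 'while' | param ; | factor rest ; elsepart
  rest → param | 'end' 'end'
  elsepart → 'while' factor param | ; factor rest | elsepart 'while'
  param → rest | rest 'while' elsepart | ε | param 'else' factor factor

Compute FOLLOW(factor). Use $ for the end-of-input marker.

{ $, 'else', 'end', 'while', ; }

factor is the start symbol, so $ ∈ FOLLOW(factor).
In factor → factor rest ; elsepart: add FIRST(rest ; elsepart) = { 'else', 'end', 'while', ; }.
In elsepart → 'while' factor param: add FIRST(param)\{ε} = { 'else', 'end', 'while' }.
  Since param is nullable, also add FOLLOW(elsepart) = { $, 'else', 'end', 'while', ; }.
In elsepart → ; factor rest: add FIRST(rest)\{ε} = { 'else', 'end', 'while' }.
  Since rest is nullable, also add FOLLOW(elsepart) = { $, 'else', 'end', 'while', ; }.
In param → param 'else' factor factor: add FIRST(factor) = { 'else', 'end', 'while', ; }.
In param → param 'else' factor factor: factor is at the end, add FOLLOW(param) = { $, 'else', 'end', 'while', ; }.
Union: FOLLOW(factor) = { $, 'else', 'end', 'while', ; }.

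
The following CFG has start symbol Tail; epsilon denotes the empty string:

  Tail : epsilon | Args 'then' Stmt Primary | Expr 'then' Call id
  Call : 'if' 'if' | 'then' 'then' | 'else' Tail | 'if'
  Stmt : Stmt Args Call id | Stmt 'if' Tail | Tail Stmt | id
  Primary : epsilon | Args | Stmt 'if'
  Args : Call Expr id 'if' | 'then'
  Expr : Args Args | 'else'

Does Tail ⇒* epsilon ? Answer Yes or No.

Tail has an epsilon-production, so Tail ⇒ epsilon.

Yes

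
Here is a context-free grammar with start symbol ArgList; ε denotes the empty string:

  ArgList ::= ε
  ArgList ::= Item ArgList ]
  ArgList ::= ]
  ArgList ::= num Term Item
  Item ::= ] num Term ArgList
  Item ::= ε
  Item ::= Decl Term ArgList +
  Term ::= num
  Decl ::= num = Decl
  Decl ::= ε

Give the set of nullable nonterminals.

Directly nullable (have an ε-production): ArgList, Item, Decl.
No other nonterminal has a production whose RHS symbols are all nullable.

{ ArgList, Decl, Item }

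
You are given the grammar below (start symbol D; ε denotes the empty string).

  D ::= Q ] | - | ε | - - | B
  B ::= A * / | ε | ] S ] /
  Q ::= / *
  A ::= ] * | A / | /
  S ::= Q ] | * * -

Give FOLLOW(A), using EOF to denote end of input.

In B ::= A * /: add FIRST(* /) = { * }.
In A ::= A /: add FIRST(/) = { / }.
Union: FOLLOW(A) = { *, / }.

{ *, / }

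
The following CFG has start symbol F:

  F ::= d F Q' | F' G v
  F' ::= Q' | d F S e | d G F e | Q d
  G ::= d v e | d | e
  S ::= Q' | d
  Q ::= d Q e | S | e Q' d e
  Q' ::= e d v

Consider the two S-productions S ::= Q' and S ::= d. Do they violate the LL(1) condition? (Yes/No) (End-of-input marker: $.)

No

FIRST(Q') = { e } and FIRST(d) = { d }.
The FIRST sets are disjoint and neither alternative is nullable — no conflict.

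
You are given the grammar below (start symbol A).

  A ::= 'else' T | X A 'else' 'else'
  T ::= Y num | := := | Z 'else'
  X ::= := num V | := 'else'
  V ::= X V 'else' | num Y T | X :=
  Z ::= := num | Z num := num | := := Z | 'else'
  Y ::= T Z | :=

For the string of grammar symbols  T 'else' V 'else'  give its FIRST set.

Add FIRST(T) = { 'else', := }; T is not nullable, stop.

{ 'else', := }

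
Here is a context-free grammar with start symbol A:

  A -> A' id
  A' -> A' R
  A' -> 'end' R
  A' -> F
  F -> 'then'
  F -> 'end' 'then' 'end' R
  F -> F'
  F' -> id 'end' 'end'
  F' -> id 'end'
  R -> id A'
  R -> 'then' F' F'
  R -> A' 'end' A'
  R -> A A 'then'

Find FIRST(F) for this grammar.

{ 'end', 'then', id }

F -> 'then' contributes {'then'}.
F -> 'end' 'then' 'end' R contributes {'end'}.
From F -> F': add FIRST(F') = { id }.
Union: FIRST(F) = { 'end', 'then', id }.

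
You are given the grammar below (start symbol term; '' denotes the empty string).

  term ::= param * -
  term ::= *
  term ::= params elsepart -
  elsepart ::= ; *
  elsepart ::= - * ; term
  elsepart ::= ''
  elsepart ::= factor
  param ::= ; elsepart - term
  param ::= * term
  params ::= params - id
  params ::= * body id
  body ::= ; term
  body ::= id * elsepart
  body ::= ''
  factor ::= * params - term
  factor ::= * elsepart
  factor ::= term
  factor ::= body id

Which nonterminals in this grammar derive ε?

Directly nullable (have an ''-production): elsepart, body.
No other nonterminal has a production whose RHS symbols are all nullable.

{ body, elsepart }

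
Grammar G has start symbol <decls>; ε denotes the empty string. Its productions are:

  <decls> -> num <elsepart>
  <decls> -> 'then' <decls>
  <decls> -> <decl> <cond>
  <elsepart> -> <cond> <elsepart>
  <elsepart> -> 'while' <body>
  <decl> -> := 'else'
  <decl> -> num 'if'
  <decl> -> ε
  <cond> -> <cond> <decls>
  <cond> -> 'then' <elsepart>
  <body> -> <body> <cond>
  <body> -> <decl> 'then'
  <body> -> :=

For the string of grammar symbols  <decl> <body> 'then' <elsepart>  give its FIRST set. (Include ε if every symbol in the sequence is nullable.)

{ 'then', :=, num }

Add FIRST(<decl>)\{ε} = { :=, num }; <decl> is nullable, continue.
Add FIRST(<body>) = { 'then', :=, num }; <body> is not nullable, stop.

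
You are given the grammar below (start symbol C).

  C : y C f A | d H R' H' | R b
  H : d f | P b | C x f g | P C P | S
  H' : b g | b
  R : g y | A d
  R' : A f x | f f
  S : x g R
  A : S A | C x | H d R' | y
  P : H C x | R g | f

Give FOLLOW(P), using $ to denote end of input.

In H : P b: add FIRST(b) = { b }.
In H : P C P: add FIRST(C P) = { d, f, g, x, y }.
In H : P C P: P is at the end, add FOLLOW(H) = { d, f, g, x, y }.
Union: FOLLOW(P) = { b, d, f, g, x, y }.

{ b, d, f, g, x, y }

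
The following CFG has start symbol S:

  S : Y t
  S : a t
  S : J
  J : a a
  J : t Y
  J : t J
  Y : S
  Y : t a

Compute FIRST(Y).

From Y : S: add FIRST(S) = { a, t }.
Y : t a contributes {t}.
Union: FIRST(Y) = { a, t }.

{ a, t }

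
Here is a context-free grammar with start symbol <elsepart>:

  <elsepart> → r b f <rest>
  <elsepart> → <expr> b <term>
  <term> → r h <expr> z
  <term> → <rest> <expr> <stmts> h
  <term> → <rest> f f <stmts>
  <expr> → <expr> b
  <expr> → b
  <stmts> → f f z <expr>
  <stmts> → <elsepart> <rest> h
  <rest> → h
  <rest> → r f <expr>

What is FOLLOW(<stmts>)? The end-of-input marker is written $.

In <term> → <rest> <expr> <stmts> h: add FIRST(h) = { h }.
In <term> → <rest> f f <stmts>: <stmts> is at the end, add FOLLOW(<term>) = { $, h, r }.
Union: FOLLOW(<stmts>) = { $, h, r }.

{ $, h, r }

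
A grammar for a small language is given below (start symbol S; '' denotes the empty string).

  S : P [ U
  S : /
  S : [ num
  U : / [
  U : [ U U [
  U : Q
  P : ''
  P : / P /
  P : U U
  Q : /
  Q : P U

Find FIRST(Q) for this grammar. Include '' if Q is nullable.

{ /, [ }

Q : / contributes {/}.
From Q : P U: P nullable, take FIRST(P) ∪ FIRST(U) = { /, [ }.
Union: FIRST(Q) = { /, [ }.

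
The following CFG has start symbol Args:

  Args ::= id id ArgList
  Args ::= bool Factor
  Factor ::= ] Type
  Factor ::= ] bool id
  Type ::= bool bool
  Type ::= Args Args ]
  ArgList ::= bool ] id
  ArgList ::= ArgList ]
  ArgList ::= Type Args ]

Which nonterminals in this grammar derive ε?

No nonterminal has an empty production or an RHS whose symbols are all nullable.

{ } (none)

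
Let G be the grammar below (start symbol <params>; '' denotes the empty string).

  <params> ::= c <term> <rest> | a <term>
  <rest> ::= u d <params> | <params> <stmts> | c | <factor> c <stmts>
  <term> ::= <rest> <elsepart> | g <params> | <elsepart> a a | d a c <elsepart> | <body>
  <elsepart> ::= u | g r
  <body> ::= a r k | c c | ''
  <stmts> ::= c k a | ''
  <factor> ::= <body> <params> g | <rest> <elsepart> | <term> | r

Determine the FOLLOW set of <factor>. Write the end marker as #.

{ c }

In <rest> ::= <factor> c <stmts>: add FIRST(c <stmts>) = { c }.
Union: FOLLOW(<factor>) = { c }.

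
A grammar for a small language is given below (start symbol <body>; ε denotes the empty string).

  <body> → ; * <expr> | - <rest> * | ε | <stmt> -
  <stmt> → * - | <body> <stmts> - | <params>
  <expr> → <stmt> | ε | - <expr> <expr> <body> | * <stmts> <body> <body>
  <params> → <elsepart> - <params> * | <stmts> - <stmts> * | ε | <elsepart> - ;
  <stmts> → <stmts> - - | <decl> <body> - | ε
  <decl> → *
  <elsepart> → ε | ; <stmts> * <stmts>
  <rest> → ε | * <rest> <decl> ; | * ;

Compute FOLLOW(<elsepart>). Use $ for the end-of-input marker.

In <params> → <elsepart> - <params> *: add FIRST(- <params> *) = { - }.
In <params> → <elsepart> - ;: add FIRST(- ;) = { - }.
Union: FOLLOW(<elsepart>) = { - }.

{ - }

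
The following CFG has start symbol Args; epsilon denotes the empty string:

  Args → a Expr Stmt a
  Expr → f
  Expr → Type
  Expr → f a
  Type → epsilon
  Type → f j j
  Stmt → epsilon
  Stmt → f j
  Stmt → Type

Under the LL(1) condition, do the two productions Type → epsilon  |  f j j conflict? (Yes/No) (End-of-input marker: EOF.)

FIRST(epsilon) = { epsilon } and FIRST(f j j) = { f }.
The first alternative is nullable and FOLLOW(Type) = { a, f } shares f with FIRST of the second — conflict.

Yes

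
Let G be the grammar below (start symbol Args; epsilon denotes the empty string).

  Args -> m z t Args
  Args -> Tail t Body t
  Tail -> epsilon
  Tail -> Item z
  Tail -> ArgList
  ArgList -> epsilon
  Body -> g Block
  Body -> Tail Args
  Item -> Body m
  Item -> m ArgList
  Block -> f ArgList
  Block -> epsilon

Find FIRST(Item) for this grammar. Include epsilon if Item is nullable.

{ g, m, t }

From Item -> Body m: add FIRST(Body) = { g, m, t }.
Item -> m ArgList contributes {m}.
Union: FIRST(Item) = { g, m, t }.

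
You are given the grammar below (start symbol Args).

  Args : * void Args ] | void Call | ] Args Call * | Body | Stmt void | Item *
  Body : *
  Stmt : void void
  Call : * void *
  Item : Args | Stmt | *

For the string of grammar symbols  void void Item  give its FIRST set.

{ void }

void is a terminal; add {void} and stop.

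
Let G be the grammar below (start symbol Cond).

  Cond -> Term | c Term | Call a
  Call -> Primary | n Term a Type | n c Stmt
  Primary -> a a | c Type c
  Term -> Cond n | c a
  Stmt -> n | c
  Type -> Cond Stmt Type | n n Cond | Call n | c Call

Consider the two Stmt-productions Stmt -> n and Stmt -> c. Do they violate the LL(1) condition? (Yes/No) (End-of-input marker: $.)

No

FIRST(n) = { n } and FIRST(c) = { c }.
The FIRST sets are disjoint and neither alternative is nullable — no conflict.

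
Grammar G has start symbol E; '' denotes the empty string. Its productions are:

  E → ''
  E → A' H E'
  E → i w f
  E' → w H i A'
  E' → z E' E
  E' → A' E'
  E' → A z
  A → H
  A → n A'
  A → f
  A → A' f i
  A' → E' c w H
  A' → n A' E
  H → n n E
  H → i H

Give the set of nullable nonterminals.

Directly nullable (have an ''-production): E.
No other nonterminal has a production whose RHS symbols are all nullable.

{ E }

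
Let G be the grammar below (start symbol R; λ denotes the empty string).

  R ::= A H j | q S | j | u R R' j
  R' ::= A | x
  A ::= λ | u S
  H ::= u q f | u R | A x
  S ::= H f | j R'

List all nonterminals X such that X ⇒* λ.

Directly nullable (have an λ-production): A.
R' ::= A with every symbol nullable, so R' is nullable.
No other nonterminal has a production whose RHS symbols are all nullable.

{ A, R' }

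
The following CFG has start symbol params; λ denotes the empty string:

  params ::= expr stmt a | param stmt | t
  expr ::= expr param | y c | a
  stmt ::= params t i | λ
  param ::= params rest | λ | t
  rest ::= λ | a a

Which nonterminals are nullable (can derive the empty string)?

{ param, params, rest, stmt }

Directly nullable (have an λ-production): stmt, param, rest.
params ::= param stmt with every symbol nullable, so params is nullable.
No other nonterminal has a production whose RHS symbols are all nullable.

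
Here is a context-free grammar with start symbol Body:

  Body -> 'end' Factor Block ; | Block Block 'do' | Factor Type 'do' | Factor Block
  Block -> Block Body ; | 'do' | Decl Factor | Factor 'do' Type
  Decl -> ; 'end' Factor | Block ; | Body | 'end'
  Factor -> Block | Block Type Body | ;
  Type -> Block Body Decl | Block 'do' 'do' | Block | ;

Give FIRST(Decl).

{ 'do', 'end', ; }

Decl -> ; 'end' Factor contributes {;}.
From Decl -> Block ;: add FIRST(Block) = { 'do', 'end', ; }.
From Decl -> Body: add FIRST(Body) = { 'do', 'end', ; }.
Decl -> 'end' contributes {'end'}.
Union: FIRST(Decl) = { 'do', 'end', ; }.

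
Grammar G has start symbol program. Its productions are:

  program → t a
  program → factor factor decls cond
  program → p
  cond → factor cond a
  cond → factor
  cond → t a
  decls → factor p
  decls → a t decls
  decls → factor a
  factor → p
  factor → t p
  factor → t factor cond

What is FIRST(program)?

{ p, t }

program → t a contributes {t}.
From program → factor factor decls cond: add FIRST(factor) = { p, t }.
program → p contributes {p}.
Union: FIRST(program) = { p, t }.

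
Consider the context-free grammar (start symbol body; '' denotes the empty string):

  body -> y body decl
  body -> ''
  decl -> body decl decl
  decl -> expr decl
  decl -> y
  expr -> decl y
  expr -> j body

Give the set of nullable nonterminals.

Directly nullable (have an ''-production): body.
No other nonterminal has a production whose RHS symbols are all nullable.

{ body }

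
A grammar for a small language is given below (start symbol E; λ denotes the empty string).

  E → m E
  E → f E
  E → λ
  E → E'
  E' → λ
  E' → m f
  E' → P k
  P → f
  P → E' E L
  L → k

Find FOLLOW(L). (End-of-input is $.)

{ k }

In P → E' E L: L is at the end, add FOLLOW(P) = { k }.
Union: FOLLOW(L) = { k }.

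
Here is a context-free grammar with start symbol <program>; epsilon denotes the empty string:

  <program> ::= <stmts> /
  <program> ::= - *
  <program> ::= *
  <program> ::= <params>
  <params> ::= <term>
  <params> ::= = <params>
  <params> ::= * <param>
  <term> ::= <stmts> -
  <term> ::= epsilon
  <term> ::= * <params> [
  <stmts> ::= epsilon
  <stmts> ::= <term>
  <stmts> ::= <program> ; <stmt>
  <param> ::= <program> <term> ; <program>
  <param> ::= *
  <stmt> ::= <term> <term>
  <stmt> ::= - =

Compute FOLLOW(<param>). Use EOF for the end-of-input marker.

{ EOF, *, -, /, ;, =, [ }

In <params> ::= * <param>: <param> is at the end, add FOLLOW(<params>) = { EOF, *, -, /, ;, =, [ }.
Union: FOLLOW(<param>) = { EOF, *, -, /, ;, =, [ }.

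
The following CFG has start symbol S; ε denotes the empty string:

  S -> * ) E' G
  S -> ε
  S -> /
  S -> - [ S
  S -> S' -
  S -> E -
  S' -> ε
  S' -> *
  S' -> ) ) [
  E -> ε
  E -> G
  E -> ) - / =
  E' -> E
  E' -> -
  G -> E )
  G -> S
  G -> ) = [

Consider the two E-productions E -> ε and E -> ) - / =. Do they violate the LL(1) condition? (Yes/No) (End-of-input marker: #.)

Yes

FIRST(ε) = { ε } and FIRST() - / =) = { ) }.
The first alternative is nullable and FOLLOW(E) = { #, ), *, -, / } shares ) with FIRST of the second — conflict.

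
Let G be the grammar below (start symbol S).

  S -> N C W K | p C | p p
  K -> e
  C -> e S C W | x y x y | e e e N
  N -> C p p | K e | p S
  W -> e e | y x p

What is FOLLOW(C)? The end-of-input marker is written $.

{ $, e, p, x, y }

In S -> N C W K: add FIRST(W K) = { e, y }.
In S -> p C: C is at the end, add FOLLOW(S) = { $, e, p, x, y }.
In C -> e S C W: add FIRST(W) = { e, y }.
In N -> C p p: add FIRST(p p) = { p }.
Union: FOLLOW(C) = { $, e, p, x, y }.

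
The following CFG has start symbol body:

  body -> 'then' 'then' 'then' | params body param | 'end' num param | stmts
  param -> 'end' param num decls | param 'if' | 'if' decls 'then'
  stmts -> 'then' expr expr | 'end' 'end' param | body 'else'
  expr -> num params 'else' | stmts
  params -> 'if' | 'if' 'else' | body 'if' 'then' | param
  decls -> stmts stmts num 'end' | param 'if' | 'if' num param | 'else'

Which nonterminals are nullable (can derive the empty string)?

{ } (none)

No nonterminal has an empty production or an RHS whose symbols are all nullable.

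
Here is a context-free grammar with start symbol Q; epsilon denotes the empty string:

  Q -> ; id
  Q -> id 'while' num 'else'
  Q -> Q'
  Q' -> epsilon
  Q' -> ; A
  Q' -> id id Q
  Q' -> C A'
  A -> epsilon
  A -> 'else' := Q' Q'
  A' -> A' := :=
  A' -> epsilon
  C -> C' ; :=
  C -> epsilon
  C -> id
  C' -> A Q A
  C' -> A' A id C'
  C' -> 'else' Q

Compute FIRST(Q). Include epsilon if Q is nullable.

Q -> ; id contributes {;}.
Q -> id 'while' num 'else' contributes {id}.
From Q -> Q': add FIRST(Q') = { 'else', :=, ;, id, epsilon } (including epsilon since Q' is nullable).
Union: FIRST(Q) = { 'else', :=, ;, id, epsilon }.

{ 'else', :=, ;, id, epsilon }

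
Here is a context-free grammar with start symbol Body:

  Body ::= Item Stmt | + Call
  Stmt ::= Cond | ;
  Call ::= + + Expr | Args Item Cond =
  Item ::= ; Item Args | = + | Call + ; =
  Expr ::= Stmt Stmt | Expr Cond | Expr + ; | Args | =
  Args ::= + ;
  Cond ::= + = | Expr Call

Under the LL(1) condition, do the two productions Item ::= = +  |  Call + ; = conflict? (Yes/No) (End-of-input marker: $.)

No

FIRST(= +) = { = } and FIRST(Call + ; =) = { + }.
The FIRST sets are disjoint and neither alternative is nullable — no conflict.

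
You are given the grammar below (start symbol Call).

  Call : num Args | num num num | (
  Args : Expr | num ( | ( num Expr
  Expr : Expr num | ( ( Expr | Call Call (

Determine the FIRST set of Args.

From Args : Expr: add FIRST(Expr) = { (, num }.
Args : num ( contributes {num}.
Args : ( num Expr contributes {(}.
Union: FIRST(Args) = { (, num }.

{ (, num }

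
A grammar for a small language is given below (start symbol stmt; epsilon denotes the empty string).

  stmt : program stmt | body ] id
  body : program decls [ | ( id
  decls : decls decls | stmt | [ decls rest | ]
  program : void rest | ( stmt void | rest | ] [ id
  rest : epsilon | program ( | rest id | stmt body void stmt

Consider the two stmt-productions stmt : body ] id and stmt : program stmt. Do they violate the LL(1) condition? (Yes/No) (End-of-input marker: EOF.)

Yes

FIRST(body ] id) = { (, [, ], id, void } and FIRST(program stmt) = { (, [, ], id, void }.
Both contain (, so the two alternatives are not disjoint — LL(1) conflict.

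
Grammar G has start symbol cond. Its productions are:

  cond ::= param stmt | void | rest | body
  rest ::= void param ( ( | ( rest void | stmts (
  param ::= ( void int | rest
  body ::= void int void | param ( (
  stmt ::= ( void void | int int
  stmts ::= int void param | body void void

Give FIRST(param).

{ (, int, void }

param ::= ( void int contributes {(}.
From param ::= rest: add FIRST(rest) = { (, int, void }.
Union: FIRST(param) = { (, int, void }.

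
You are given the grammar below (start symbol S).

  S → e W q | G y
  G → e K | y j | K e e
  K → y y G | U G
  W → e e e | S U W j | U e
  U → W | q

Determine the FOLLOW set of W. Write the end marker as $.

{ e, j, q, y }

In S → e W q: add FIRST(q) = { q }.
In W → S U W j: add FIRST(j) = { j }.
In U → W: W is at the end, add FOLLOW(U) = { e, q, y }.
Union: FOLLOW(W) = { e, j, q, y }.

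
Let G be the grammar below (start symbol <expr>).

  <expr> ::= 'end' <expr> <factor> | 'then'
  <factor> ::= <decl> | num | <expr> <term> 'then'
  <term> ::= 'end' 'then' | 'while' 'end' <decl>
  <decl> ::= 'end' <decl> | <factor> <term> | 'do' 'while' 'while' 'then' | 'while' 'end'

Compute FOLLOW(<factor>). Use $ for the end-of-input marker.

{ $, 'do', 'end', 'then', 'while', num }

In <expr> ::= 'end' <expr> <factor>: <factor> is at the end, add FOLLOW(<expr>) = { $, 'do', 'end', 'then', 'while', num }.
In <decl> ::= <factor> <term>: add FIRST(<term>) = { 'end', 'while' }.
Union: FOLLOW(<factor>) = { $, 'do', 'end', 'then', 'while', num }.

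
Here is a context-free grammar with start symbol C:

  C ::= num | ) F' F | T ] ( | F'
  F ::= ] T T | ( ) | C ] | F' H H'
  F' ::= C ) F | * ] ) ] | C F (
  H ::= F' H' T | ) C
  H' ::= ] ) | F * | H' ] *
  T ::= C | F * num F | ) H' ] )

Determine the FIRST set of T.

From T ::= C: add FIRST(C) = { (, ), *, ], num }.
From T ::= F * num F: add FIRST(F) = { (, ), *, ], num }.
T ::= ) H' ] ) contributes {)}.
Union: FIRST(T) = { (, ), *, ], num }.

{ (, ), *, ], num }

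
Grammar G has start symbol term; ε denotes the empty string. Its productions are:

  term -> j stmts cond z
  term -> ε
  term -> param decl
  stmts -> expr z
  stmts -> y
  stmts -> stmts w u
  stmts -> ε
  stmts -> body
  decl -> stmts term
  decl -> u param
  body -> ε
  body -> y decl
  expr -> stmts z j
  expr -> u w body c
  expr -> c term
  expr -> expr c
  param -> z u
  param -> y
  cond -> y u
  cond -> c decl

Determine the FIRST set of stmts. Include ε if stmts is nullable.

{ c, u, w, y, z, ε }

From stmts -> expr z: add FIRST(expr) = { c, u, w, y, z }.
stmts -> y contributes {y}.
From stmts -> stmts w u: stmts nullable, take FIRST(stmts) ∪ {w} = { c, u, w, y, z }.
stmts -> ε contributes ε.
From stmts -> body: add FIRST(body) = { y, ε } (including ε since body is nullable).
Union: FIRST(stmts) = { c, u, w, y, z, ε }.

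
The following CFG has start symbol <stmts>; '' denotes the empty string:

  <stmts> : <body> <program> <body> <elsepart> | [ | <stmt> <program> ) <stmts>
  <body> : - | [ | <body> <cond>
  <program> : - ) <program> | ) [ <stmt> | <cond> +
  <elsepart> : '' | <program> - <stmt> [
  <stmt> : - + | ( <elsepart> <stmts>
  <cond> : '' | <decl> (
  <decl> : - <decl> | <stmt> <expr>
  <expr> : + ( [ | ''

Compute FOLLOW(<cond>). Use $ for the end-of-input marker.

{ $, (, ), +, -, [ }

In <body> : <body> <cond>: <cond> is at the end, add FOLLOW(<body>) = { $, (, ), +, -, [ }.
In <program> : <cond> +: add FIRST(+) = { + }.
Union: FOLLOW(<cond>) = { $, (, ), +, -, [ }.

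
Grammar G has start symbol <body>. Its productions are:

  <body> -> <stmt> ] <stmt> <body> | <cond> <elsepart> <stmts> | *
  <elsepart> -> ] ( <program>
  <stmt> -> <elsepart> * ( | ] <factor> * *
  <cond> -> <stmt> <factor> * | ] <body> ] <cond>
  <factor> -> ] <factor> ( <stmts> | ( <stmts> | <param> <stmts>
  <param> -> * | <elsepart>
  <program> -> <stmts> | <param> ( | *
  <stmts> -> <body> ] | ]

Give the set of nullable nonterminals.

No nonterminal has an empty production or an RHS whose symbols are all nullable.

{ } (none)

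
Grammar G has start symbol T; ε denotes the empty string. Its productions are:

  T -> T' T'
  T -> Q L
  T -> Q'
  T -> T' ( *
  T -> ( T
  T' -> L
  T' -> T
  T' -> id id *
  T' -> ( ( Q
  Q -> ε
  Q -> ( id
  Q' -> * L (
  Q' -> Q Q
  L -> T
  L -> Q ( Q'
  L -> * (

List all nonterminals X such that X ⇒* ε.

{ L, Q, Q', T, T' }

Directly nullable (have an ε-production): Q.
Q' -> Q Q with every symbol nullable, so Q' is nullable.
T' -> L with every symbol nullable, so T' is nullable.
L -> T with every symbol nullable, so L is nullable.
T -> T' T' with every symbol nullable, so T is nullable.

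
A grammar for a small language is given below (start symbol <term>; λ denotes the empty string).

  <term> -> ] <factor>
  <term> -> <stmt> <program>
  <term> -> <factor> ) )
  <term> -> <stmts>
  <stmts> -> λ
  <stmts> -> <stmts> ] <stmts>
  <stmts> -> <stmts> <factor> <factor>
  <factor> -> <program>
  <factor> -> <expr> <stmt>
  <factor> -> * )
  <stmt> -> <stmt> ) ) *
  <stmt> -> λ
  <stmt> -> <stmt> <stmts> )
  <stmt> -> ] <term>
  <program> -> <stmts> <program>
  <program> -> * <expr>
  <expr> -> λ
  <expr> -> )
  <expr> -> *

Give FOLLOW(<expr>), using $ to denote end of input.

In <factor> -> <expr> <stmt>: add FIRST(<stmt>)\{λ} = { ), *, ] }.
  Since <stmt> is nullable, also add FOLLOW(<factor>) = { $, ), *, ] }.
In <program> -> * <expr>: <expr> is at the end, add FOLLOW(<program>) = { $, ), *, ] }.
Union: FOLLOW(<expr>) = { $, ), *, ] }.

{ $, ), *, ] }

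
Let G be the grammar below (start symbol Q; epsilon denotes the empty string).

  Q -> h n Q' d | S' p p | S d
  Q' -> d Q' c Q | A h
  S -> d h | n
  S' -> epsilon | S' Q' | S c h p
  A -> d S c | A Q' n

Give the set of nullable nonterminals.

Directly nullable (have an epsilon-production): S'.
No other nonterminal has a production whose RHS symbols are all nullable.

{ S' }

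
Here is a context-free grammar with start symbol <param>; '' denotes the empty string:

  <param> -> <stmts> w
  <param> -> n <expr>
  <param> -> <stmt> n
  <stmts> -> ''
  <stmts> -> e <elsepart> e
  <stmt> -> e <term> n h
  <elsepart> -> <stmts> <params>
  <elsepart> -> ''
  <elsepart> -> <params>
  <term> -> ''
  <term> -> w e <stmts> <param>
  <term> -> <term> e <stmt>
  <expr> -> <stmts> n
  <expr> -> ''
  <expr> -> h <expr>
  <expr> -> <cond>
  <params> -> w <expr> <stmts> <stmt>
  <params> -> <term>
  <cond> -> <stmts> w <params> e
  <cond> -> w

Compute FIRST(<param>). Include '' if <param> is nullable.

{ e, n, w }

From <param> -> <stmts> w: <stmts> nullable, take FIRST(<stmts>) ∪ {w} = { e, w }.
<param> -> n <expr> contributes {n}.
From <param> -> <stmt> n: add FIRST(<stmt>) = { e }.
Union: FIRST(<param>) = { e, n, w }.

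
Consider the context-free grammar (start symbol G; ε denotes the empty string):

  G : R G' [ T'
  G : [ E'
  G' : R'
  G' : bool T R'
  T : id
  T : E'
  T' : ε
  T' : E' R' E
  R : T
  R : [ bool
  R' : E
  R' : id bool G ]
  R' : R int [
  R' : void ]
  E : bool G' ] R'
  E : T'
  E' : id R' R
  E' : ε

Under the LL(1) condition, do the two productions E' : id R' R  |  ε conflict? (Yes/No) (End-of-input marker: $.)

Yes

FIRST(id R' R) = { id } and FIRST(ε) = { ε }.
The second alternative is nullable and FOLLOW(E') = { $, [, ], bool, id, int, void } shares id with FIRST of the first — conflict.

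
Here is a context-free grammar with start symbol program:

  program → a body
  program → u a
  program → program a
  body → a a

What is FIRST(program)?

program → a body contributes {a}.
program → u a contributes {u}.
From program → program a: add FIRST(program) = { a, u }.
Union: FIRST(program) = { a, u }.

{ a, u }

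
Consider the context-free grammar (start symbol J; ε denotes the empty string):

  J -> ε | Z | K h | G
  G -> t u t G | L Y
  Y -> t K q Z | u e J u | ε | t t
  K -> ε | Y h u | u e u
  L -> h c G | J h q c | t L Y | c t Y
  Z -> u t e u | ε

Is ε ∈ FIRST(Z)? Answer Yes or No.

Yes

Z has an ε-production, so Z ⇒ ε.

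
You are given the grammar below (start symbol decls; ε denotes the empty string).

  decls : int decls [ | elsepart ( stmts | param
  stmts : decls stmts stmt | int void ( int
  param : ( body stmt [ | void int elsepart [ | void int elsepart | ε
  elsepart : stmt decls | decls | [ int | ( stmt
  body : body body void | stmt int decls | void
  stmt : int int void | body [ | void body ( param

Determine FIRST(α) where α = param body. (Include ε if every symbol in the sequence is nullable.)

Add FIRST(param)\{ε} = { (, void }; param is nullable, continue.
Add FIRST(body) = { int, void }; body is not nullable, stop.

{ (, int, void }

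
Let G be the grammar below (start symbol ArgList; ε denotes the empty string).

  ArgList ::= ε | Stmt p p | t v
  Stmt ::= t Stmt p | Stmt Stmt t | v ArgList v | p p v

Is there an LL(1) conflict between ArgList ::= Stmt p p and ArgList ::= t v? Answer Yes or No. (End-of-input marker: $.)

FIRST(Stmt p p) = { p, t, v } and FIRST(t v) = { t }.
Both contain t, so the two alternatives are not disjoint — LL(1) conflict.

Yes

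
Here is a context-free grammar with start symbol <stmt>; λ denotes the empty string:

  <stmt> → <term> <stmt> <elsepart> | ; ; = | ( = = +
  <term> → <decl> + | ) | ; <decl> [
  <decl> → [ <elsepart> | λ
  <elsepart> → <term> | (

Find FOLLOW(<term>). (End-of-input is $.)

In <stmt> → <term> <stmt> <elsepart>: add FIRST(<stmt> <elsepart>) = { (, ), +, ;, [ }.
In <elsepart> → <term>: <term> is at the end, add FOLLOW(<elsepart>) = { $, (, ), +, ;, [ }.
Union: FOLLOW(<term>) = { $, (, ), +, ;, [ }.

{ $, (, ), +, ;, [ }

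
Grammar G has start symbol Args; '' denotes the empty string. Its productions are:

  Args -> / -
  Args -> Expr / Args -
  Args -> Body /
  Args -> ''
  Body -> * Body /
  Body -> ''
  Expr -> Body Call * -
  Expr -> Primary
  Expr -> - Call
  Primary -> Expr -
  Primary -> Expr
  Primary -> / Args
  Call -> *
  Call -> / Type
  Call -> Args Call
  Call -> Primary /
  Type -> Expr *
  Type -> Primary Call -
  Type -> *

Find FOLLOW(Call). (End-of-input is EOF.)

{ *, -, / }

In Expr -> Body Call * -: add FIRST(* -) = { * }.
In Expr -> - Call: Call is at the end, add FOLLOW(Expr) = { *, -, / }.
In Call -> Args Call: Call is at the end, add FOLLOW(Call) = { *, -, / }.
In Type -> Primary Call -: add FIRST(-) = { - }.
Union: FOLLOW(Call) = { *, -, / }.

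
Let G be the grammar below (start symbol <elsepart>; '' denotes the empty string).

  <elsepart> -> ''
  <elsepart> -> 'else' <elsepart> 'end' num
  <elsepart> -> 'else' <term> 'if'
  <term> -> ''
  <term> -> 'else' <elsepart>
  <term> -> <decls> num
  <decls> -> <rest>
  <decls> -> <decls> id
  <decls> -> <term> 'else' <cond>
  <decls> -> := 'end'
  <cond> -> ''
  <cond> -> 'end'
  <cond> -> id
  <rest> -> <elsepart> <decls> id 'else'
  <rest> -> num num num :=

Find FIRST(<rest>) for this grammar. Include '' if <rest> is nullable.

From <rest> -> <elsepart> <decls> id 'else': <elsepart> nullable, take FIRST(<elsepart>) ∪ FIRST(<decls>) = { 'else', :=, num }.
<rest> -> num num num := contributes {num}.
Union: FIRST(<rest>) = { 'else', :=, num }.

{ 'else', :=, num }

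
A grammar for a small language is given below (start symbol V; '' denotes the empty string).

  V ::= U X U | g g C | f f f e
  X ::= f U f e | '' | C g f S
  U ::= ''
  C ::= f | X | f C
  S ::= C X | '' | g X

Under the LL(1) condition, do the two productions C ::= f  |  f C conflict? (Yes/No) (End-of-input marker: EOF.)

FIRST(f) = { f } and FIRST(f C) = { f }.
Both contain f, so the two alternatives are not disjoint — LL(1) conflict.

Yes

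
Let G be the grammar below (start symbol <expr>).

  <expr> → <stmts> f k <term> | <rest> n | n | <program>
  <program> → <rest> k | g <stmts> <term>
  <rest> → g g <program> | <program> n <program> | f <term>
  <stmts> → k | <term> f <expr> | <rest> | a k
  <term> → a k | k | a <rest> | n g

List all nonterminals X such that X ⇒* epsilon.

No nonterminal has an empty production or an RHS whose symbols are all nullable.

{ } (none)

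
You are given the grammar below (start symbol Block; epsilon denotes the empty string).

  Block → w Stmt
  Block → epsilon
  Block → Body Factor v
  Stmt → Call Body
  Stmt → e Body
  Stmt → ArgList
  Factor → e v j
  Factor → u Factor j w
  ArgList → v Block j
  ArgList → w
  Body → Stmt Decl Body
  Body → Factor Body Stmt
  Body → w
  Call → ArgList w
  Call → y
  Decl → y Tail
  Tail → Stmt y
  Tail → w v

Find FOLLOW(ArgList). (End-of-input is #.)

{ #, e, j, u, v, w, y }

In Stmt → ArgList: ArgList is at the end, add FOLLOW(Stmt) = { #, e, j, u, v, w, y }.
In Call → ArgList w: add FIRST(w) = { w }.
Union: FOLLOW(ArgList) = { #, e, j, u, v, w, y }.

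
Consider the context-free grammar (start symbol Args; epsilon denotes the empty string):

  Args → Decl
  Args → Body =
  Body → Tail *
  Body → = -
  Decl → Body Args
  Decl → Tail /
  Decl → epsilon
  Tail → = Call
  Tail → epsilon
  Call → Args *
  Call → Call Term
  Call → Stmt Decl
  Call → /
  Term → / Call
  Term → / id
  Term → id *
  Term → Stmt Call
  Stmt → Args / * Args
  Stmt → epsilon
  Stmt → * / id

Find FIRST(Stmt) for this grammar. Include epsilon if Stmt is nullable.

{ *, /, =, epsilon }

From Stmt → Args / * Args: Args nullable, take FIRST(Args) ∪ {/} = { *, /, = }.
Stmt → epsilon contributes epsilon.
Stmt → * / id contributes {*}.
Union: FIRST(Stmt) = { *, /, =, epsilon }.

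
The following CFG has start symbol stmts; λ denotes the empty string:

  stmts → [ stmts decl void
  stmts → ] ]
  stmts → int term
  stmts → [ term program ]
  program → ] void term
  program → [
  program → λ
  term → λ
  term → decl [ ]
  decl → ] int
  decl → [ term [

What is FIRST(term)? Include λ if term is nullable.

term → λ contributes λ.
From term → decl [ ]: add FIRST(decl) = { [, ] }.
Union: FIRST(term) = { [, ], λ }.

{ [, ], λ }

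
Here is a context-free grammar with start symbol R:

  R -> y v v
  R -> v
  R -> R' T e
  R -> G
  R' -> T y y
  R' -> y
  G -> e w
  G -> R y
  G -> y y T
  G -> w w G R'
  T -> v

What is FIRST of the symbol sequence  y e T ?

y is a terminal; add {y} and stop.

{ y }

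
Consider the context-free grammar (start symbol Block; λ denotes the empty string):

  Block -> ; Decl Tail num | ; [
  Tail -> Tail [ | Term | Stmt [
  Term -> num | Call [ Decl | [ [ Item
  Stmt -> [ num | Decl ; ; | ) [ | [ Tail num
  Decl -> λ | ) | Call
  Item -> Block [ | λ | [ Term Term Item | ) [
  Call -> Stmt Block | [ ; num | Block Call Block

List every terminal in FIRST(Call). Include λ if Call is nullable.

From Call -> Stmt Block: add FIRST(Stmt) = { ), ;, [ }.
Call -> [ ; num contributes {[}.
From Call -> Block Call Block: add FIRST(Block) = { ; }.
Union: FIRST(Call) = { ), ;, [ }.

{ ), ;, [ }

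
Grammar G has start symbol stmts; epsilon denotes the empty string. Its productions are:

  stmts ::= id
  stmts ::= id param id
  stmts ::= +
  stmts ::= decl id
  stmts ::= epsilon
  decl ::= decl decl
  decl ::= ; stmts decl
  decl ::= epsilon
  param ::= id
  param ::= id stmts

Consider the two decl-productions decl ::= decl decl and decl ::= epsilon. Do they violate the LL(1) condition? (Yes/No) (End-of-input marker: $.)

Yes

FIRST(decl decl) = { ;, epsilon } and FIRST(epsilon) = { epsilon }.
Both alternatives are nullable, violating the LL(1) condition.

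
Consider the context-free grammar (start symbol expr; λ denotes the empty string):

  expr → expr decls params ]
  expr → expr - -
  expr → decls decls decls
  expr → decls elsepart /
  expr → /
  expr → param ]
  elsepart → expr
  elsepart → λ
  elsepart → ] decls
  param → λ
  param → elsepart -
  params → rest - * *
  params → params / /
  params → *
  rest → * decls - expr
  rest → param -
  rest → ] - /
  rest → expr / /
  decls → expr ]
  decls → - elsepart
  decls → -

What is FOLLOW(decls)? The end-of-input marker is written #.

{ #, *, -, /, ] }

In expr → expr decls params ]: add FIRST(params ]) = { *, -, /, ] }.
In expr → decls decls decls: add FIRST(decls decls) = { -, /, ] }.
In expr → decls decls decls: add FIRST(decls) = { -, /, ] }.
In expr → decls decls decls: decls is at the end, add FOLLOW(expr) = { #, *, -, /, ] }.
In expr → decls elsepart /: add FIRST(elsepart /) = { -, /, ] }.
In elsepart → ] decls: decls is at the end, add FOLLOW(elsepart) = { #, *, -, /, ] }.
In rest → * decls - expr: add FIRST(- expr) = { - }.
Union: FOLLOW(decls) = { #, *, -, /, ] }.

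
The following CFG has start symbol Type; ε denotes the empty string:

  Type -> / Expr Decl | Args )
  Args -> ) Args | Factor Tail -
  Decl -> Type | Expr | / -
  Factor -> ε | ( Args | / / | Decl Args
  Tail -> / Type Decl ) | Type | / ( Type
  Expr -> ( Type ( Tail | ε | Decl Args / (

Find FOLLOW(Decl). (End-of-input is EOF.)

In Type -> / Expr Decl: Decl is at the end, add FOLLOW(Type) = { EOF, (, ), -, / }.
In Factor -> Decl Args: add FIRST(Args) = { (, ), / }.
In Tail -> / Type Decl ): add FIRST()) = { ) }.
In Expr -> Decl Args / (: add FIRST(Args / () = { (, ), / }.
Union: FOLLOW(Decl) = { EOF, (, ), -, / }.

{ EOF, (, ), -, / }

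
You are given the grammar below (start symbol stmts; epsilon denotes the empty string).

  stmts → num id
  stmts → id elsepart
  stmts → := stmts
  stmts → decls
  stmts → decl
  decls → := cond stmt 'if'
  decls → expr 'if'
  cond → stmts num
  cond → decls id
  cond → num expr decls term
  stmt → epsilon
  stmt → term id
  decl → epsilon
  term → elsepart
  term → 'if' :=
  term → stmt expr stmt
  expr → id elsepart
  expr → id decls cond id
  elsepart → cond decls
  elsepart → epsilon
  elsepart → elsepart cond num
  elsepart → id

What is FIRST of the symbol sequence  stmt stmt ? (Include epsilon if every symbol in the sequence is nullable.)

{ 'if', :=, id, num, epsilon }

Add FIRST(stmt)\{epsilon} = { 'if', :=, id, num }; stmt is nullable, continue.
Add FIRST(stmt)\{epsilon} = { 'if', :=, id, num }; stmt is nullable, continue.
Every symbol is nullable, so include epsilon.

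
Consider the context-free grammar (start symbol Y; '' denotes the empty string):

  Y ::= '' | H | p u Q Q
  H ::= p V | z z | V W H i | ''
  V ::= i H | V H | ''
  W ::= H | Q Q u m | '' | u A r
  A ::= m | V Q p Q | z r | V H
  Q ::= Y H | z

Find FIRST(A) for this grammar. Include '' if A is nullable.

{ i, m, p, u, z, '' }

A ::= m contributes {m}.
From A ::= V Q p Q: V, Q nullable, take FIRST(V) ∪ FIRST(Q) ∪ {p} = { i, p, u, z }.
A ::= z r contributes {z}.
From A ::= V H: V, H nullable, take FIRST(V) ∪ FIRST(H) = { i, p, u, z }; also '' since the whole RHS is nullable.
Union: FIRST(A) = { i, m, p, u, z, '' }.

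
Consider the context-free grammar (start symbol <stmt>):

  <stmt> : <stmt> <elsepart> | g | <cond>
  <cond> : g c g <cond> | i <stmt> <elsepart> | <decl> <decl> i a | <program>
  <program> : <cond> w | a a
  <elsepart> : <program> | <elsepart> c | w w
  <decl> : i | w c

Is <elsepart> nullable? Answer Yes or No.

No nonterminal in this grammar is nullable.
No production of <elsepart> has an RHS whose symbols are all nullable, so <elsepart> is not nullable.

No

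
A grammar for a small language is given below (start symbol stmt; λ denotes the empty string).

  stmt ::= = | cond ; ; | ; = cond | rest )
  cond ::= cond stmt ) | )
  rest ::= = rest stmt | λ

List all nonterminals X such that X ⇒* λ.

{ rest }

Directly nullable (have an λ-production): rest.
No other nonterminal has a production whose RHS symbols are all nullable.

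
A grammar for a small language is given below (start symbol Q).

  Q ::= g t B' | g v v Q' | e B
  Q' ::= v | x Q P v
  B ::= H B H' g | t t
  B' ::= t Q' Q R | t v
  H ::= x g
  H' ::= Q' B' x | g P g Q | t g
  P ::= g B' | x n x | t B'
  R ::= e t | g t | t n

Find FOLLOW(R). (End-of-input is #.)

In B' ::= t Q' Q R: R is at the end, add FOLLOW(B') = { #, e, g, t, v, x }.
Union: FOLLOW(R) = { #, e, g, t, v, x }.

{ #, e, g, t, v, x }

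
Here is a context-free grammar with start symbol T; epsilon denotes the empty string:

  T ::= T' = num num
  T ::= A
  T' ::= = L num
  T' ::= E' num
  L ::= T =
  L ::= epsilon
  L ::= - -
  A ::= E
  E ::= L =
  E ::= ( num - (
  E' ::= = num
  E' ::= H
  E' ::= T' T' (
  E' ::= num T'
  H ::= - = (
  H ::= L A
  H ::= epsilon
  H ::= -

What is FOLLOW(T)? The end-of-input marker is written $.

{ $, = }

T is the start symbol, so $ ∈ FOLLOW(T).
In L ::= T =: add FIRST(=) = { = }.
Union: FOLLOW(T) = { $, = }.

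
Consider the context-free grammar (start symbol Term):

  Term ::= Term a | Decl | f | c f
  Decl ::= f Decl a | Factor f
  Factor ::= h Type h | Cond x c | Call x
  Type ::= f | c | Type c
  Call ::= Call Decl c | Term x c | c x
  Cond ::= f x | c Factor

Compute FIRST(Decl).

Decl ::= f Decl a contributes {f}.
From Decl ::= Factor f: add FIRST(Factor) = { c, f, h }.
Union: FIRST(Decl) = { c, f, h }.

{ c, f, h }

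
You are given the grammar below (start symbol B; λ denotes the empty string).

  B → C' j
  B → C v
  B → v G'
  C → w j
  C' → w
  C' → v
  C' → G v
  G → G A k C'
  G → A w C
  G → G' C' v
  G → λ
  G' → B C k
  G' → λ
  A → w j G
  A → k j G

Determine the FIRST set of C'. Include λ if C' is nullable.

C' → w contributes {w}.
C' → v contributes {v}.
From C' → G v: G nullable, take FIRST(G) ∪ {v} = { k, v, w }.
Union: FIRST(C') = { k, v, w }.

{ k, v, w }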